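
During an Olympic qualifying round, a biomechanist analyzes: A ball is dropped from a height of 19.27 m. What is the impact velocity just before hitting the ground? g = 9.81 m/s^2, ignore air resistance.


v = sqrt(2 * g * h)
v = sqrt(2 * 9.81 * 19.27)
v = sqrt(378.0774) = 19.4442 m/s

19.4442 m/s


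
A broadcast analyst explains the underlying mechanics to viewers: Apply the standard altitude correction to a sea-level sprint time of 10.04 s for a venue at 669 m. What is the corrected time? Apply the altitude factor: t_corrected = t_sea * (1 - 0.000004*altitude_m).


Correction factor = 1 - 0.000004 * 669 = 0.997324
t_corrected = t_sea * factor = 10.04 * 0.997324
t_corrected = 10.0131 s

10.0131 s


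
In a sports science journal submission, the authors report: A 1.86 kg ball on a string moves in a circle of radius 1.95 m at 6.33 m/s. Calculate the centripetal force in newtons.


Fc = m * v^2 / r
v^2 = 6.33^2 = 40.0689
Fc = 1.86 * 40.0689 / 1.95
Fc = 74.5282 / 1.95 = 38.2196 N

38.2196 N


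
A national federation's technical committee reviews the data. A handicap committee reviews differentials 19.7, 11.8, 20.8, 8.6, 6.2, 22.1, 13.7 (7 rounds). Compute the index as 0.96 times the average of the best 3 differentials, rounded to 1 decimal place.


All differentials: 19.7, 11.8, 20.8, 8.6, 6.2, 22.1, 13.7
Sorted: 6.2, 8.6, 11.8, 13.7, 19.7, 20.8, 22.1
Best 3: 6.2, 8.6, 11.8
Average of best = 26.6 / 3 = 8.8667
Raw index = 8.8667 * 0.96 = 8.512
Handicap index = round(8.512, 1) = 8.5

8.5


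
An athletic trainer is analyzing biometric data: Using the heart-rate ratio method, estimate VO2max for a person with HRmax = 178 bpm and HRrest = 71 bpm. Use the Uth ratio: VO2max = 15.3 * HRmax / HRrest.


VO2max = 15.3 * HRmax / HRrest
VO2max = 15.3 * 178 / 71
VO2max = 2723.4 / 71 = 38.3577 mL/kg/min

38.3577 mL/kg/min


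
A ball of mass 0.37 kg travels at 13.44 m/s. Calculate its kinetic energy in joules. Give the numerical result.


KE = 0.5 * m * v^2
KE = 0.5 * 0.37 * 13.44^2
KE = 0.5 * 0.37 * 180.6336 = 33.4172 J

33.4172 J


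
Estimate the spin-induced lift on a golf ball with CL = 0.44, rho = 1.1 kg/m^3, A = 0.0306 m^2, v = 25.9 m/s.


FM = 0.5 * CL * rho * A * v^2
FM = 0.5 * 0.44 * 1.1 * 0.0306 * 25.9^2
v^2 = 670.81
FM = 0.5 * 0.44 * 1.1 * 0.0306 * 670.81 = 4.9675 N

4.9675 N


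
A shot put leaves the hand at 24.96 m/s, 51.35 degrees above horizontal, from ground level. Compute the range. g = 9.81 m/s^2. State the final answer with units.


R = v^2 * sin(2*theta) / g
Convert angle to radians: theta = 51.35 deg = 0.8962 rad
sin(2*theta) = sin(1.7925) = 0.9755
R = 24.96^2 * 0.9755 / 9.81
R = 623.0016 * 0.9755 / 9.81 = 61.9531 m

61.9531 m


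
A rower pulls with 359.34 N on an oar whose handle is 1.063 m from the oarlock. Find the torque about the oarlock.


tau = F * d
tau = 359.34 * 1.063
tau = 381.9784 N*m

381.9784 N*m


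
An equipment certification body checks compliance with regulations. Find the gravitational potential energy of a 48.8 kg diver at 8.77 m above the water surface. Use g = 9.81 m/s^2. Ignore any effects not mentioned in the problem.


PE = m * g * h
PE = 48.8 * 9.81 * 8.77
PE = 478.728 * 8.77 = 4198.4446 J

4198.4446 J


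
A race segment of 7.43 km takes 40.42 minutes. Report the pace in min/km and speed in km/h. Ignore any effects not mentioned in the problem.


Pace = time / distance = 40.42 min / 7.43 km = 5.4401 min/km
Speed = distance / time_in_hours = 7.43 / 0.6737 hr
Speed = 11.0292 km/h

5.4401 min/km, 11.0292 km/h


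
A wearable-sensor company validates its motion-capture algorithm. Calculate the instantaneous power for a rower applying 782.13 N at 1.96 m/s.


P = F * v
P = 782.13 * 1.96
P = 1532.9748 W

1532.9748 W


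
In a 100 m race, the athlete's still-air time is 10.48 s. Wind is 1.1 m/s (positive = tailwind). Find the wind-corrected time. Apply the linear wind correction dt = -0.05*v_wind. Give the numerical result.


dt = -0.05 * v_wind = -0.05 * 1.1 = -0.055 s
t_corrected = t_still + dt = 10.48 + (-0.055)
t_corrected = 10.425 s

10.425 s


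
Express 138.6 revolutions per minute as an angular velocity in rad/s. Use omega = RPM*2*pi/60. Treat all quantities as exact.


omega = RPM * 2 * pi / 60
omega = 138.6 * 2 * 3.14159 / 60
omega = 870.8495 / 60 = 14.5142 rad/s

14.5142 rad/s


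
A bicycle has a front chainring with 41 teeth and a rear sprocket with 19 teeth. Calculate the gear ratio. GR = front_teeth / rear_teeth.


GR = front_teeth / rear_teeth
GR = 41 / 19
GR = 2.1579

2.1579


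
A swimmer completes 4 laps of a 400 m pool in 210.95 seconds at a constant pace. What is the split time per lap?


Split time = total_time / n_laps = 210.95 / 4
Split time = 52.7375 s per lap

52.7375 s


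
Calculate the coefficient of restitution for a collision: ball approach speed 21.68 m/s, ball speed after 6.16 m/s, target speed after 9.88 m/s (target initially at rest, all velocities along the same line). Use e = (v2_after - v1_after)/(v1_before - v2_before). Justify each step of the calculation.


e = (v2_after - v1_after) / (v1_before - v2_before)
Numerator = 9.88 - 6.16 = 3.72
Denominator = 21.68 - 0 = 21.68
e = 3.72 / 21.68 = 0.1716

0.1716


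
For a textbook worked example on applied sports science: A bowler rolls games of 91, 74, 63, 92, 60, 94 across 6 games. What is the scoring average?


Average = sum / n
Sum = 474
Average = 474 / 6 = 79

79


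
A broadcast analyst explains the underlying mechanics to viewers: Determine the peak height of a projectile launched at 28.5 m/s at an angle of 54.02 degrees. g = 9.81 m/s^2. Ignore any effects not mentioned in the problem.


H = (v*sin(theta))^2 / (2*g)
vy = v*sin(theta) = 28.5 * sin(54.02 deg) = 23.0628 m/s
H = vy^2 / (2*g) = 531.8941 / (2*9.81)
H = 531.8941 / 19.62 = 27.1098 m

27.1098 m


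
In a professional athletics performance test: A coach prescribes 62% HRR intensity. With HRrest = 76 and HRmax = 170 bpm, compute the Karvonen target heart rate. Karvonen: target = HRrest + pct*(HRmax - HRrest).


Target = HRrest + pct*(HRmax - HRrest)
Heart rate reserve = HRmax - HRrest = 170 - 76 = 94 bpm
Fraction = 62% = 0.62
Target = 76 + 0.62 * 94
Target = 76 + 58.28 = 134.28 bpm

134.28 bpm


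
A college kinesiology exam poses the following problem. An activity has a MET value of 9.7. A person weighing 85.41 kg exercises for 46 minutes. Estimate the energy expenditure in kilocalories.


kcal = MET * mass * time_hr
Convert time: 46 min = 0.7667 hr
kcal = 9.7 * 85.41 * 0.7667
kcal = 635.1657 kcal

635.1657 kcal


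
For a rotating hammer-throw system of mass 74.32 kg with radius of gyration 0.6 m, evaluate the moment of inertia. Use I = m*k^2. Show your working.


I = m * k^2
I = 74.32 * 0.6^2
I = 74.32 * 0.36 = 26.7552 kg*m^2

26.7552 kg*m^2


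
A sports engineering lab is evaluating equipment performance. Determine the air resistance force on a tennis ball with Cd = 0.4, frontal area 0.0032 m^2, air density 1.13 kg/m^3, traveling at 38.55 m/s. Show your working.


Fd = 0.5 * Cd * rho * A * v^2
Fd = 0.5 * 0.4 * 1.13 * 0.0032 * 38.55^2
v^2 = 1486.1025
Fd = 0.5 * 0.4 * 1.13 * 0.0032 * 1486.1025 = 1.0747 N

1.0747 N


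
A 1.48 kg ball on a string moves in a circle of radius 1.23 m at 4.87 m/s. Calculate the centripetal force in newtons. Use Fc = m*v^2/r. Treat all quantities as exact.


Fc = m * v^2 / r
v^2 = 4.87^2 = 23.7169
Fc = 1.48 * 23.7169 / 1.23
Fc = 35.101 / 1.23 = 28.5374 N

28.5374 N


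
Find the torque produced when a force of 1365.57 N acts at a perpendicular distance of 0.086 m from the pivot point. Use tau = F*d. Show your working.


tau = F * d
tau = 1365.57 * 0.086
tau = 117.439 N*m

117.439 N*m


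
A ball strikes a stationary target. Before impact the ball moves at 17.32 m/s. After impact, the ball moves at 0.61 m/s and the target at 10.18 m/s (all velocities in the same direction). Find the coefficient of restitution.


e = (v2_after - v1_after) / (v1_before - v2_before)
Numerator = 10.18 - 0.61 = 9.57
Denominator = 17.32 - 0 = 17.32
e = 9.57 / 17.32 = 0.5525

0.5525


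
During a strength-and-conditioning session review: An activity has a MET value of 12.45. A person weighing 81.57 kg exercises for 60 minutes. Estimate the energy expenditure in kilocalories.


kcal = MET * mass * time_hr
Convert time: 60 min = 1 hr
kcal = 12.45 * 81.57 * 1
kcal = 1015.5465 kcal

1015.5465 kcal


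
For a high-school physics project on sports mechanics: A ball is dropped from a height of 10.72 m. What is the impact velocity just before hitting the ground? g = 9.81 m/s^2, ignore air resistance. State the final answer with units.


v = sqrt(2 * g * h)
v = sqrt(2 * 9.81 * 10.72)
v = sqrt(210.3264) = 14.5026 m/s

14.5026 m/s


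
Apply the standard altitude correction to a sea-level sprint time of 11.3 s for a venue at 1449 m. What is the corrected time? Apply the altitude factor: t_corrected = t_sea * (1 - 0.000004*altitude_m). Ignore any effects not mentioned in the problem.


Correction factor = 1 - 0.000004 * 1449 = 0.994204
t_corrected = t_sea * factor = 11.3 * 0.994204
t_corrected = 11.2345 s

11.2345 s


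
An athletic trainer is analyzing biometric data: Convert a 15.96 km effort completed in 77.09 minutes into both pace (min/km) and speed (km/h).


Pace = time / distance = 77.09 min / 15.96 km = 4.8302 min/km
Speed = distance / time_in_hours = 15.96 / 1.2848 hr
Speed = 12.4218 km/h

4.8302 min/km, 12.4218 km/h


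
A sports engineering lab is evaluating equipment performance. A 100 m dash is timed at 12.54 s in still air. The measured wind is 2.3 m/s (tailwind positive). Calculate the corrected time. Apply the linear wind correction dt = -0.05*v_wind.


dt = -0.05 * v_wind = -0.05 * 2.3 = -0.115 s
t_corrected = t_still + dt = 12.54 + (-0.115)
t_corrected = 12.425 s

12.425 s


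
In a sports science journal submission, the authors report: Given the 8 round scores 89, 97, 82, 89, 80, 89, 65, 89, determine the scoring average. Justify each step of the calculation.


Average = sum / n
Sum = 680
Average = 680 / 8 = 85

85


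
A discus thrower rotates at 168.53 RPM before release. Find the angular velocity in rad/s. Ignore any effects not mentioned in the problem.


omega = RPM * 2 * pi / 60
omega = 168.53 * 2 * 3.14159 / 60
omega = 1058.9052 / 60 = 17.6484 rad/s

17.6484 rad/s


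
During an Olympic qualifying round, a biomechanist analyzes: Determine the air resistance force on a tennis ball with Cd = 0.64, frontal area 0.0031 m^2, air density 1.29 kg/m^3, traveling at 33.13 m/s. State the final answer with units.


Fd = 0.5 * Cd * rho * A * v^2
Fd = 0.5 * 0.64 * 1.29 * 0.0031 * 33.13^2
v^2 = 1097.5969
Fd = 0.5 * 0.64 * 1.29 * 0.0031 * 1097.5969 = 1.4046 N

1.4046 N


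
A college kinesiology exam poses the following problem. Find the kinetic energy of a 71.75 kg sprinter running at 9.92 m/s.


KE = 0.5 * m * v^2
KE = 0.5 * 71.75 * 9.92^2
KE = 0.5 * 71.75 * 98.4064 = 3530.3296 J

3530.3296 J


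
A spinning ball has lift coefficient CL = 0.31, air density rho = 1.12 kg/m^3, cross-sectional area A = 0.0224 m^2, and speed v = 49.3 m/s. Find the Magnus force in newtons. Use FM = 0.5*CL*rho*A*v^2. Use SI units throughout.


FM = 0.5 * CL * rho * A * v^2
FM = 0.5 * 0.31 * 1.12 * 0.0224 * 49.3^2
v^2 = 2430.49
FM = 0.5 * 0.31 * 1.12 * 0.0224 * 2430.49 = 9.4513 N

9.4513 N


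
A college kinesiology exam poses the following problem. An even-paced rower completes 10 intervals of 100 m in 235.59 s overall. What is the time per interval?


Split time = total_time / n_laps = 235.59 / 10
Split time = 23.559 s per lap

23.559 s


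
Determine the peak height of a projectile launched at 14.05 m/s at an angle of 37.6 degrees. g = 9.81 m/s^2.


H = (v*sin(theta))^2 / (2*g)
vy = v*sin(theta) = 14.05 * sin(37.6 deg) = 8.5725 m/s
H = vy^2 / (2*g) = 73.4884 / (2*9.81)
H = 73.4884 / 19.62 = 3.7456 m

3.7456 m


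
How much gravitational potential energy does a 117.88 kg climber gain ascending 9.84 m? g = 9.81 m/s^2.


PE = m * g * h
PE = 117.88 * 9.81 * 9.84
PE = 1156.4028 * 9.84 = 11379.0036 J

11379.0036 J


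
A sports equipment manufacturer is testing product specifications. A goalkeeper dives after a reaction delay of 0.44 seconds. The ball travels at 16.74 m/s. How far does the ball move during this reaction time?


d = v * t
d = 16.74 * 0.44
d = 7.3656 m

7.3656 m


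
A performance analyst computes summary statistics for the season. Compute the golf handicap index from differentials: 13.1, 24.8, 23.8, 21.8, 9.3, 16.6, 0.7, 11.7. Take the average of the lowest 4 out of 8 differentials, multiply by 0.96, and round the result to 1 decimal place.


All differentials: 13.1, 24.8, 23.8, 21.8, 9.3, 16.6, 0.7, 11.7
Sorted: 0.7, 9.3, 11.7, 13.1, 16.6, 21.8, 23.8, 24.8
Best 4: 0.7, 9.3, 11.7, 13.1
Average of best = 34.8 / 4 = 8.7
Raw index = 8.7 * 0.96 = 8.352
Handicap index = round(8.352, 1) = 8.4

8.4


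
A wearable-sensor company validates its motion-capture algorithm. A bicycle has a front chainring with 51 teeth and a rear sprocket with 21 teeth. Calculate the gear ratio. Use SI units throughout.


GR = front_teeth / rear_teeth
GR = 51 / 21
GR = 2.4286

2.4286


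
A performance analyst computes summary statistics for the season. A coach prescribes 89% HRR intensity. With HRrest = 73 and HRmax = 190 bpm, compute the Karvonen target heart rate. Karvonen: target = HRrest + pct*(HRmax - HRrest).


Target = HRrest + pct*(HRmax - HRrest)
Heart rate reserve = HRmax - HRrest = 190 - 73 = 117 bpm
Fraction = 89% = 0.89
Target = 73 + 0.89 * 117
Target = 73 + 104.13 = 177.13 bpm

177.13 bpm


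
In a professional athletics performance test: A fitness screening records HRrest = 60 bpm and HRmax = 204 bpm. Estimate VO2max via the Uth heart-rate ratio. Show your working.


VO2max = 15.3 * HRmax / HRrest
VO2max = 15.3 * 204 / 60
VO2max = 3121.2 / 60 = 52.02 mL/kg/min

52.02 mL/kg/min


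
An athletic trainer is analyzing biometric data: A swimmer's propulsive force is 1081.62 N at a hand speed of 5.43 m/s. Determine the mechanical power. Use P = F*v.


P = F * v
P = 1081.62 * 5.43
P = 5873.1966 W

5873.1966 W


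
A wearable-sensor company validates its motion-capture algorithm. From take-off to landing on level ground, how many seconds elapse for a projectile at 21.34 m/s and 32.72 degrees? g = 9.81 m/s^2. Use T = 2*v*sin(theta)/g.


T = 2*v*sin(theta)/g
sin(theta) = sin(32.72 deg) = 0.5405
T = 2*21.34*0.5405 / 9.81
T = 23.07 / 9.81 = 2.3517 s

2.3517 s


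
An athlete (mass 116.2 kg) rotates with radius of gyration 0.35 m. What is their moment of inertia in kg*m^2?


I = m * k^2
I = 116.2 * 0.35^2
I = 116.2 * 0.1225 = 14.2345 kg*m^2

14.2345 kg*m^2


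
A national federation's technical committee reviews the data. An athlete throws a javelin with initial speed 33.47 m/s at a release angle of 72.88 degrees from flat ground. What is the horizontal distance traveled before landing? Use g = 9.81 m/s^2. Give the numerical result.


R = v^2 * sin(2*theta) / g
Convert angle to radians: theta = 72.88 deg = 1.272 rad
sin(2*theta) = sin(2.544) = 0.5627
R = 33.47^2 * 0.5627 / 9.81
R = 1120.2409 * 0.5627 / 9.81 = 64.2523 m

64.2523 m


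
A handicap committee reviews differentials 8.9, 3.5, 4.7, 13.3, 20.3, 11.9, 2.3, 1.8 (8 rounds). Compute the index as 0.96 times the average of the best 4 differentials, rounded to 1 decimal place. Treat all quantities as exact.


All differentials: 8.9, 3.5, 4.7, 13.3, 20.3, 11.9, 2.3, 1.8
Sorted: 1.8, 2.3, 3.5, 4.7, 8.9, 11.9, 13.3, 20.3
Best 4: 1.8, 2.3, 3.5, 4.7
Average of best = 12.3 / 4 = 3.075
Raw index = 3.075 * 0.96 = 2.952
Handicap index = round(2.952, 1) = 3.0

3.0


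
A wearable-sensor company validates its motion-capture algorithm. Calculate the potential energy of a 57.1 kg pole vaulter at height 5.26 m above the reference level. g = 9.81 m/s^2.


PE = m * g * h
PE = 57.1 * 9.81 * 5.26
PE = 560.151 * 5.26 = 2946.3943 J

2946.3943 J


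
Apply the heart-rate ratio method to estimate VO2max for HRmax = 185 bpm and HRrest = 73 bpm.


VO2max = 15.3 * HRmax / HRrest
VO2max = 15.3 * 185 / 73
VO2max = 2830.5 / 73 = 38.774 mL/kg/min

38.774 mL/kg/min


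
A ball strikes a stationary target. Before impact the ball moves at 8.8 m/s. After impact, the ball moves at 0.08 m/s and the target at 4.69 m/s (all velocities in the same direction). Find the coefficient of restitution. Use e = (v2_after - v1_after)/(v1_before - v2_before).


e = (v2_after - v1_after) / (v1_before - v2_before)
Numerator = 4.69 - 0.08 = 4.61
Denominator = 8.8 - 0 = 8.8
e = 4.61 / 8.8 = 0.5239

0.5239


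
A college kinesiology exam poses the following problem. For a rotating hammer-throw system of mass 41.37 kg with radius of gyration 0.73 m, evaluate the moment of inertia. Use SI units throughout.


I = m * k^2
I = 41.37 * 0.73^2
I = 41.37 * 0.5329 = 22.0461 kg*m^2

22.0461 kg*m^2


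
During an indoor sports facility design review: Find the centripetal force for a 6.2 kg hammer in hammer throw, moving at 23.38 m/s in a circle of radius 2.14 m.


Fc = m * v^2 / r
v^2 = 23.38^2 = 546.6244
Fc = 6.2 * 546.6244 / 2.14
Fc = 3389.0713 / 2.14 = 1583.6782 N

1583.6782 N


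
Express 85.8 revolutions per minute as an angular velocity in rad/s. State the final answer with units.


omega = RPM * 2 * pi / 60
omega = 85.8 * 2 * 3.14159 / 60
omega = 539.0973 / 60 = 8.985 rad/s

8.985 rad/s


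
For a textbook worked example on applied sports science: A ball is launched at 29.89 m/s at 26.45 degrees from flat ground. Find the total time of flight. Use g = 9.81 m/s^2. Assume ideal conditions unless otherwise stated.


T = 2*v*sin(theta)/g
sin(theta) = sin(26.45 deg) = 0.4454
T = 2*29.89*0.4454 / 9.81
T = 26.627 / 9.81 = 2.7143 s

2.7143 s


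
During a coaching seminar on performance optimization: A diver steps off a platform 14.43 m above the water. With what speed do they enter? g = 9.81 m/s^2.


v = sqrt(2 * g * h)
v = sqrt(2 * 9.81 * 14.43)
v = sqrt(283.1166) = 16.8261 m/s

16.8261 m/s


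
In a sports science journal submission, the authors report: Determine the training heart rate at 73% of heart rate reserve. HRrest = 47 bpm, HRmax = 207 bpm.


Target = HRrest + pct*(HRmax - HRrest)
Heart rate reserve = HRmax - HRrest = 207 - 47 = 160 bpm
Fraction = 73% = 0.73
Target = 47 + 0.73 * 160
Target = 47 + 116.8 = 163.8 bpm

163.8 bpm


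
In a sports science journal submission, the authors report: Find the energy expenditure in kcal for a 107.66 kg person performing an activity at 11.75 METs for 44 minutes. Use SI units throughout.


kcal = MET * mass * time_hr
Convert time: 44 min = 0.7333 hr
kcal = 11.75 * 107.66 * 0.7333
kcal = 927.6703 kcal

927.6703 kcal


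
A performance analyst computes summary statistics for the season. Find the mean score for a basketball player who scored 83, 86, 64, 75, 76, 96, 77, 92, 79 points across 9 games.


Average = sum / n
Sum = 728
Average = 728 / 9 = 80.8889

80.8889


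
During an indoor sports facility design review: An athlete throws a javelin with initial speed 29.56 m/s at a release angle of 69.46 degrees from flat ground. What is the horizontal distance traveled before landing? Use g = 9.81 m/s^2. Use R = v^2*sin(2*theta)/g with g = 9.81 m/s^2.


R = v^2 * sin(2*theta) / g
Convert angle to radians: theta = 69.46 deg = 1.2123 rad
sin(2*theta) = sin(2.4246) = 0.6571
R = 29.56^2 * 0.6571 / 9.81
R = 873.7936 * 0.6571 / 9.81 = 58.5301 m

58.5301 m


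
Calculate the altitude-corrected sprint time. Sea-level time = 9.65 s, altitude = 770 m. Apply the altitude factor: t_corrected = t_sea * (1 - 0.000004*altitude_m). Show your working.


Correction factor = 1 - 0.000004 * 770 = 0.99692
t_corrected = t_sea * factor = 9.65 * 0.99692
t_corrected = 9.6203 s

9.6203 s


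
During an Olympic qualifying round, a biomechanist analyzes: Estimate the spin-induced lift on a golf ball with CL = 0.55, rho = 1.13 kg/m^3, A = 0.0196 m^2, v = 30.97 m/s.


FM = 0.5 * CL * rho * A * v^2
FM = 0.5 * 0.55 * 1.13 * 0.0196 * 30.97^2
v^2 = 959.1409
FM = 0.5 * 0.55 * 1.13 * 0.0196 * 959.1409 = 5.8418 N

5.8418 N


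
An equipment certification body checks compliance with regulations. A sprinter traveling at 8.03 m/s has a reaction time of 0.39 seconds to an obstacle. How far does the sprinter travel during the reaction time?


d = v * t
d = 8.03 * 0.39
d = 3.1317 m

3.1317 m


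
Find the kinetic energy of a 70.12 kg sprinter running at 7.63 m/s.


KE = 0.5 * m * v^2
KE = 0.5 * 70.12 * 7.63^2
KE = 0.5 * 70.12 * 58.2169 = 2041.0845 J

2041.0845 J


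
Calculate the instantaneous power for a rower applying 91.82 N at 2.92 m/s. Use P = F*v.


P = F * v
P = 91.82 * 2.92
P = 268.1144 W

268.1144 W


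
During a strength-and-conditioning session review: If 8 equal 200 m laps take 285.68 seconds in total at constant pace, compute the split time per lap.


Split time = total_time / n_laps = 285.68 / 8
Split time = 35.71 s per lap

35.71 s


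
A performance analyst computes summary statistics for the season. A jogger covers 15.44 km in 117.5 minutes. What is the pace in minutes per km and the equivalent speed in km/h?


Pace = time / distance = 117.5 min / 15.44 km = 7.6101 min/km
Speed = distance / time_in_hours = 15.44 / 1.9583 hr
Speed = 7.8843 km/h

7.6101 min/km, 7.8843 km/h


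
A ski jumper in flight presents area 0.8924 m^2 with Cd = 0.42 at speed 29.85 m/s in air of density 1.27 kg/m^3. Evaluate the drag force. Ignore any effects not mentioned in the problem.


Fd = 0.5 * Cd * rho * A * v^2
Fd = 0.5 * 0.42 * 1.27 * 0.8924 * 29.85^2
v^2 = 891.0225
Fd = 0.5 * 0.42 * 1.27 * 0.8924 * 891.0225 = 212.0661 N

212.0661 N


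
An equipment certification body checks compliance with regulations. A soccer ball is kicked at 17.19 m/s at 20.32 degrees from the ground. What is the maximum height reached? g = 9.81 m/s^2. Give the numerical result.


H = (v*sin(theta))^2 / (2*g)
vy = v*sin(theta) = 17.19 * sin(20.32 deg) = 5.9695 m/s
H = vy^2 / (2*g) = 35.6343 / (2*9.81)
H = 35.6343 / 19.62 = 1.8162 m

1.8162 m


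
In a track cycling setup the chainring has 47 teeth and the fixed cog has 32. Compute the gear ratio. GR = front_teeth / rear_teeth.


GR = front_teeth / rear_teeth
GR = 47 / 32
GR = 1.4688

1.4688


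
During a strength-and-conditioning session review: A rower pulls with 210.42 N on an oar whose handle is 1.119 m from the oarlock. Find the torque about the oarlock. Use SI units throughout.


tau = F * d
tau = 210.42 * 1.119
tau = 235.46 N*m

235.46 N*m


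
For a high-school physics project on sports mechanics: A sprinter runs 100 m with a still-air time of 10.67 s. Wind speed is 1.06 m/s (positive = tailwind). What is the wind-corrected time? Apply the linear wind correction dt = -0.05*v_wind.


dt = -0.05 * v_wind = -0.05 * 1.06 = -0.053 s
t_corrected = t_still + dt = 10.67 + (-0.053)
t_corrected = 10.617 s

10.617 s


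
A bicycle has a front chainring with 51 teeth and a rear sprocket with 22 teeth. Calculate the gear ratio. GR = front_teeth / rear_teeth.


GR = front_teeth / rear_teeth
GR = 51 / 22
GR = 2.3182

2.3182


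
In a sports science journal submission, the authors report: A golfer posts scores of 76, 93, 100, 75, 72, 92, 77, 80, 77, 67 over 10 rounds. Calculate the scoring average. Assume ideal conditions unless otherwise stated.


Average = sum / n
Sum = 809
Average = 809 / 10 = 80.9

80.9


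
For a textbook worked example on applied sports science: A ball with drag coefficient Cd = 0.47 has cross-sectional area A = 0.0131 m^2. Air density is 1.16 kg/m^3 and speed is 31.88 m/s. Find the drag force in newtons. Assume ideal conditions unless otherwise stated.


Fd = 0.5 * Cd * rho * A * v^2
Fd = 0.5 * 0.47 * 1.16 * 0.0131 * 31.88^2
v^2 = 1016.3344
Fd = 0.5 * 0.47 * 1.16 * 0.0131 * 1016.3344 = 3.6294 N

3.6294 N


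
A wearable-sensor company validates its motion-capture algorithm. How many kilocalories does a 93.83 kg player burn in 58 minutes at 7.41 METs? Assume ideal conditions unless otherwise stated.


kcal = MET * mass * time_hr
Convert time: 58 min = 0.9667 hr
kcal = 7.41 * 93.83 * 0.9667
kcal = 672.1043 kcal

672.1043 kcal


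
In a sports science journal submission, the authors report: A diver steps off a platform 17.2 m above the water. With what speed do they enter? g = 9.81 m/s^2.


v = sqrt(2 * g * h)
v = sqrt(2 * 9.81 * 17.2)
v = sqrt(337.464) = 18.3702 m/s

18.3702 m/s


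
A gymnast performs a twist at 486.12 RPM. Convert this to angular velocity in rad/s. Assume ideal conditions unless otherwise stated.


omega = RPM * 2 * pi / 60
omega = 486.12 * 2 * 3.14159 / 60
omega = 3054.382 / 60 = 50.9064 rad/s

50.9064 rad/s


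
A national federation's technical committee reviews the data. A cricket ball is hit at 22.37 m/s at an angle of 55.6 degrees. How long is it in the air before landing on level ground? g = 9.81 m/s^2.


T = 2*v*sin(theta)/g
sin(theta) = sin(55.6 deg) = 0.8251
T = 2*22.37*0.8251 / 9.81
T = 36.9156 / 9.81 = 3.7631 s

3.7631 s


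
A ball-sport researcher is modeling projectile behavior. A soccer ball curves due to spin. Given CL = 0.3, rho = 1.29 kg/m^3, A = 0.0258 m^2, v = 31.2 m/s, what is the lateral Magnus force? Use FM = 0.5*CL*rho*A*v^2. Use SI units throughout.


FM = 0.5 * CL * rho * A * v^2
FM = 0.5 * 0.3 * 1.29 * 0.0258 * 31.2^2
v^2 = 973.44
FM = 0.5 * 0.3 * 1.29 * 0.0258 * 973.44 = 4.8597 N

4.8597 N


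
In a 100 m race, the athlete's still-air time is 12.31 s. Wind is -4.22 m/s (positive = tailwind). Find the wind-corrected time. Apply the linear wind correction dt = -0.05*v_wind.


dt = -0.05 * v_wind = -0.05 * -4.22 = 0.211 s
t_corrected = t_still + dt = 12.31 + (0.211)
t_corrected = 12.521 s

12.521 s


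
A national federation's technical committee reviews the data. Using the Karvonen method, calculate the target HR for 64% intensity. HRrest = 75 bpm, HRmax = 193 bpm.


Target = HRrest + pct*(HRmax - HRrest)
Heart rate reserve = HRmax - HRrest = 193 - 75 = 118 bpm
Fraction = 64% = 0.64
Target = 75 + 0.64 * 118
Target = 75 + 75.52 = 150.52 bpm

150.52 bpm


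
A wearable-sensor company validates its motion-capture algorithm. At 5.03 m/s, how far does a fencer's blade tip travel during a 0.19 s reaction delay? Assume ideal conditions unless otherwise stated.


d = v * t
d = 5.03 * 0.19
d = 0.9557 m

0.9557 m


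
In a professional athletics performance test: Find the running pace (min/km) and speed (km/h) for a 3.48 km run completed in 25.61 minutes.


Pace = time / distance = 25.61 min / 3.48 km = 7.3592 min/km
Speed = distance / time_in_hours = 3.48 / 0.4268 hr
Speed = 8.1531 km/h

7.3592 min/km, 8.1531 km/h


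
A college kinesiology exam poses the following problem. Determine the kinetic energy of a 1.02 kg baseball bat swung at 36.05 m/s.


KE = 0.5 * m * v^2
KE = 0.5 * 1.02 * 36.05^2
KE = 0.5 * 1.02 * 1299.6025 = 662.7973 J

662.7973 J


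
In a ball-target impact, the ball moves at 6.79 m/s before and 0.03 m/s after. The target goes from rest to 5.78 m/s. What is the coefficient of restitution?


e = (v2_after - v1_after) / (v1_before - v2_before)
Numerator = 5.78 - 0.03 = 5.75
Denominator = 6.79 - 0 = 6.79
e = 5.75 / 6.79 = 0.8468

0.8468


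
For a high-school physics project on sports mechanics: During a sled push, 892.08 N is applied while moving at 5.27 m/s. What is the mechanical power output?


P = F * v
P = 892.08 * 5.27
P = 4701.2616 W

4701.2616 W


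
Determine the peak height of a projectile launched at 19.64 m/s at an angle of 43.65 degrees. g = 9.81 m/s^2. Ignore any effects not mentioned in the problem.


H = (v*sin(theta))^2 / (2*g)
vy = v*sin(theta) = 19.64 * sin(43.65 deg) = 13.5565 m/s
H = vy^2 / (2*g) = 183.7796 / (2*9.81)
H = 183.7796 / 19.62 = 9.367 m

9.367 m


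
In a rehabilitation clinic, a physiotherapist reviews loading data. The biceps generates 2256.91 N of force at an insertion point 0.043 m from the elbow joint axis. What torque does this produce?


tau = F * d
tau = 2256.91 * 0.043
tau = 97.0471 N*m

97.0471 N*m


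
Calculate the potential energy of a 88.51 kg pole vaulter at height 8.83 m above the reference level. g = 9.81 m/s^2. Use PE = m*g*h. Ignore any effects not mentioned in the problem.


PE = m * g * h
PE = 88.51 * 9.81 * 8.83
PE = 868.2831 * 8.83 = 7666.9398 J

7666.9398 J


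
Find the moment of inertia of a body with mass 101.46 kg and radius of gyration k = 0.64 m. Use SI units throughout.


I = m * k^2
I = 101.46 * 0.64^2
I = 101.46 * 0.4096 = 41.558 kg*m^2

41.558 kg*m^2


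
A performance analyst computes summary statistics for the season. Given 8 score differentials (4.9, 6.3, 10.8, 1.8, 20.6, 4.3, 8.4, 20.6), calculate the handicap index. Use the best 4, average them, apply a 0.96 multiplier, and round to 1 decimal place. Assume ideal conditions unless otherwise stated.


All differentials: 4.9, 6.3, 10.8, 1.8, 20.6, 4.3, 8.4, 20.6
Sorted: 1.8, 4.3, 4.9, 6.3, 8.4, 10.8, 20.6, 20.6
Best 4: 1.8, 4.3, 4.9, 6.3
Average of best = 17.3 / 4 = 4.325
Raw index = 4.325 * 0.96 = 4.152
Handicap index = round(4.152, 1) = 4.2

4.2


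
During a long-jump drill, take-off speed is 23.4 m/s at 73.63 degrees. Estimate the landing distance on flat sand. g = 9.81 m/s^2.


R = v^2 * sin(2*theta) / g
Convert angle to radians: theta = 73.63 deg = 1.2851 rad
sin(2*theta) = sin(2.5702) = 0.5408
R = 23.4^2 * 0.5408 / 9.81
R = 547.56 * 0.5408 / 9.81 = 30.1871 m

30.1871 m


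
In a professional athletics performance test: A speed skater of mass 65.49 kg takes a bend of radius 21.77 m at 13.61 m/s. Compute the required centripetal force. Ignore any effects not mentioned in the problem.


Fc = m * v^2 / r
v^2 = 13.61^2 = 185.2321
Fc = 65.49 * 185.2321 / 21.77
Fc = 12130.8502 / 21.77 = 557.2278 N

557.2278 N


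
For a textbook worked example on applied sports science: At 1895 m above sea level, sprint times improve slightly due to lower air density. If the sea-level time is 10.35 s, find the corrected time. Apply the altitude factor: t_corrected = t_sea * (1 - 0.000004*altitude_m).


Correction factor = 1 - 0.000004 * 1895 = 0.99242
t_corrected = t_sea * factor = 10.35 * 0.99242
t_corrected = 10.2715 s

10.2715 s


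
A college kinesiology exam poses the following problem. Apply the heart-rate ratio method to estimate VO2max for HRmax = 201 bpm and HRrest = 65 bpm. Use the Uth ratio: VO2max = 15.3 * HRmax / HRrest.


VO2max = 15.3 * HRmax / HRrest
VO2max = 15.3 * 201 / 65
VO2max = 3075.3 / 65 = 47.3123 mL/kg/min

47.3123 mL/kg/min


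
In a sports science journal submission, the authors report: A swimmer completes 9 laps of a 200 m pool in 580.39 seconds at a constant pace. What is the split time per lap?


Split time = total_time / n_laps = 580.39 / 9
Split time = 64.4878 s per lap

64.4878 s


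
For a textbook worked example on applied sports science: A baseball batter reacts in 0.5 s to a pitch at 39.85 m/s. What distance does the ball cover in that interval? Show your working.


d = v * t
d = 39.85 * 0.5
d = 19.925 m

19.925 m


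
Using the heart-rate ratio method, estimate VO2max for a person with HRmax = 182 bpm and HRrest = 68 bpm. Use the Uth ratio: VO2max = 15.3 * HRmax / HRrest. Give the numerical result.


VO2max = 15.3 * HRmax / HRrest
VO2max = 15.3 * 182 / 68
VO2max = 2784.6 / 68 = 40.95 mL/kg/min

40.95 mL/kg/min


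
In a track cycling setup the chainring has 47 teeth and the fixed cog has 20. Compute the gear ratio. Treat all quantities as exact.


GR = front_teeth / rear_teeth
GR = 47 / 20
GR = 2.35

2.35


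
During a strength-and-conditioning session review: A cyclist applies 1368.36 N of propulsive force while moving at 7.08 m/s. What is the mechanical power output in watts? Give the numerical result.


P = F * v
P = 1368.36 * 7.08
P = 9687.9888 W

9687.9888 W


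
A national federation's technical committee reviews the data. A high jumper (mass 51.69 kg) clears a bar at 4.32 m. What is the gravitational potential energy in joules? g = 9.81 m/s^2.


PE = m * g * h
PE = 51.69 * 9.81 * 4.32
PE = 507.0789 * 4.32 = 2190.5808 J

2190.5808 J


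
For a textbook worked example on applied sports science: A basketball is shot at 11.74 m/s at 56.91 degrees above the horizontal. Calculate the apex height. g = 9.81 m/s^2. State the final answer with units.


H = (v*sin(theta))^2 / (2*g)
vy = v*sin(theta) = 11.74 * sin(56.91 deg) = 9.8359 m/s
H = vy^2 / (2*g) = 96.7456 / (2*9.81)
H = 96.7456 / 19.62 = 4.931 m

4.931 m


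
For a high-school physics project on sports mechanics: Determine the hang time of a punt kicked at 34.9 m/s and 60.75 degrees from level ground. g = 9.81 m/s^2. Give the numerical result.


T = 2*v*sin(theta)/g
sin(theta) = sin(60.75 deg) = 0.8725
T = 2*34.9*0.8725 / 9.81
T = 60.9002 / 9.81 = 6.208 s

6.208 s


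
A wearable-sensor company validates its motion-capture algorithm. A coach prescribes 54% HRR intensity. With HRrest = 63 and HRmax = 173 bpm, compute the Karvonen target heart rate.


Target = HRrest + pct*(HRmax - HRrest)
Heart rate reserve = HRmax - HRrest = 173 - 63 = 110 bpm
Fraction = 54% = 0.54
Target = 63 + 0.54 * 110
Target = 63 + 59.4 = 122.4 bpm

122.4 bpm


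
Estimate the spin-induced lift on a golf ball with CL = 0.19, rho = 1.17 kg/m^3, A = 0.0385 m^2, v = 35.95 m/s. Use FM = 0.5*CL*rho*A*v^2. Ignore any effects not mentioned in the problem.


FM = 0.5 * CL * rho * A * v^2
FM = 0.5 * 0.19 * 1.17 * 0.0385 * 35.95^2
v^2 = 1292.4025
FM = 0.5 * 0.19 * 1.17 * 0.0385 * 1292.4025 = 5.5305 N

5.5305 N


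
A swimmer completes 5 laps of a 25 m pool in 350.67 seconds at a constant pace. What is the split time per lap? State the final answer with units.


Split time = total_time / n_laps = 350.67 / 5
Split time = 70.134 s per lap

70.134 s


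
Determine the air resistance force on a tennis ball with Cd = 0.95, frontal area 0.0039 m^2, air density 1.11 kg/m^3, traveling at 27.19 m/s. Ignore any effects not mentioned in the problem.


Fd = 0.5 * Cd * rho * A * v^2
Fd = 0.5 * 0.95 * 1.11 * 0.0039 * 27.19^2
v^2 = 739.2961
Fd = 0.5 * 0.95 * 1.11 * 0.0039 * 739.2961 = 1.5202 N

1.5202 N


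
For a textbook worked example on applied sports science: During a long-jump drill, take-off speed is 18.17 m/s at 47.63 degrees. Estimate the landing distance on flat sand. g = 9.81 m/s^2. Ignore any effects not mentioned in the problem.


R = v^2 * sin(2*theta) / g
Convert angle to radians: theta = 47.63 deg = 0.8313 rad
sin(2*theta) = sin(1.6626) = 0.9958
R = 18.17^2 * 0.9958 / 9.81
R = 330.1489 * 0.9958 / 9.81 = 33.5126 m

33.5126 m


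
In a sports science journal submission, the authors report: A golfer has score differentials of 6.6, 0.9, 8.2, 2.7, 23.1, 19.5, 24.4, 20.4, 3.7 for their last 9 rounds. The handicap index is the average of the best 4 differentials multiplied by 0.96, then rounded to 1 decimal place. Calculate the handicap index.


All differentials: 6.6, 0.9, 8.2, 2.7, 23.1, 19.5, 24.4, 20.4, 3.7
Sorted: 0.9, 2.7, 3.7, 6.6, 8.2, 19.5, 20.4, 23.1, 24.4
Best 4: 0.9, 2.7, 3.7, 6.6
Average of best = 13.9 / 4 = 3.475
Raw index = 3.475 * 0.96 = 3.336
Handicap index = round(3.336, 1) = 3.3

3.3


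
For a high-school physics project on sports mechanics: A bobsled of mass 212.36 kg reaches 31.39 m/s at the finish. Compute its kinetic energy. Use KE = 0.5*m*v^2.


KE = 0.5 * m * v^2
KE = 0.5 * 212.36 * 31.39^2
KE = 0.5 * 212.36 * 985.3321 = 104622.5624 J

104622.5624 J


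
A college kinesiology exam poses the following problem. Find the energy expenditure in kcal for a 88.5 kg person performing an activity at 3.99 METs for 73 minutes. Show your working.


kcal = MET * mass * time_hr
Convert time: 73 min = 1.2167 hr
kcal = 3.99 * 88.5 * 1.2167
kcal = 429.6232 kcal

429.6232 kcal


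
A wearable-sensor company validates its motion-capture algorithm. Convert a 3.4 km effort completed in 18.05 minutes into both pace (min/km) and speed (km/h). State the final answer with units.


Pace = time / distance = 18.05 min / 3.4 km = 5.3088 min/km
Speed = distance / time_in_hours = 3.4 / 0.3008 hr
Speed = 11.3019 km/h

5.3088 min/km, 11.3019 km/h


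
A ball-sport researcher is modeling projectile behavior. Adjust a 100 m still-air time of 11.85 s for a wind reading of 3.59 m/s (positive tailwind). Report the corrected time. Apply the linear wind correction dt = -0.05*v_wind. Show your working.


dt = -0.05 * v_wind = -0.05 * 3.59 = -0.1795 s
t_corrected = t_still + dt = 11.85 + (-0.1795)
t_corrected = 11.6705 s

11.6705 s


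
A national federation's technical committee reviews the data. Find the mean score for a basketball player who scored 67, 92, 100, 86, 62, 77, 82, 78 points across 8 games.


Average = sum / n
Sum = 644
Average = 644 / 8 = 80.5

80.5


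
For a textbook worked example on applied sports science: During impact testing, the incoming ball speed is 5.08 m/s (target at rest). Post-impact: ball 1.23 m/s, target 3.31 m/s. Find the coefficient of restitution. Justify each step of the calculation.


e = (v2_after - v1_after) / (v1_before - v2_before)
Numerator = 3.31 - 1.23 = 2.08
Denominator = 5.08 - 0 = 5.08
e = 2.08 / 5.08 = 0.4094

0.4094


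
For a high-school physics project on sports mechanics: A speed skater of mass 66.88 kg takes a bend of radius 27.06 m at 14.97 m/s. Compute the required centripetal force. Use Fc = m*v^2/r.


Fc = m * v^2 / r
v^2 = 14.97^2 = 224.1009
Fc = 66.88 * 224.1009 / 27.06
Fc = 14987.8682 / 27.06 = 553.8754 N

553.8754 N


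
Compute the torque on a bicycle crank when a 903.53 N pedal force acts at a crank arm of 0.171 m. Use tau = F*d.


tau = F * d
tau = 903.53 * 0.171
tau = 154.5036 N*m

154.5036 N*m


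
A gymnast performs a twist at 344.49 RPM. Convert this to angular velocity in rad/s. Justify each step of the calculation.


omega = RPM * 2 * pi / 60
omega = 344.49 * 2 * 3.14159 / 60
omega = 2164.4945 / 60 = 36.0749 rad/s

36.0749 rad/s


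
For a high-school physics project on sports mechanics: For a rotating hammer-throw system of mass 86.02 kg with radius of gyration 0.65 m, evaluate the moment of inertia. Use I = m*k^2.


I = m * k^2
I = 86.02 * 0.65^2
I = 86.02 * 0.4225 = 36.3435 kg*m^2

36.3435 kg*m^2


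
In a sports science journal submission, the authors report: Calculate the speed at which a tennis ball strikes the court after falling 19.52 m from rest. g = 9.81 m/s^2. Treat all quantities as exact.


v = sqrt(2 * g * h)
v = sqrt(2 * 9.81 * 19.52)
v = sqrt(382.9824) = 19.5699 m/s

19.5699 m/s


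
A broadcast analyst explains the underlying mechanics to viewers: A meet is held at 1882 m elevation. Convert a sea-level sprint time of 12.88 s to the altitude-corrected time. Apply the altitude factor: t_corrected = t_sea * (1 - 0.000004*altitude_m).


Correction factor = 1 - 0.000004 * 1882 = 0.992472
t_corrected = t_sea * factor = 12.88 * 0.992472
t_corrected = 12.783 s

12.783 s


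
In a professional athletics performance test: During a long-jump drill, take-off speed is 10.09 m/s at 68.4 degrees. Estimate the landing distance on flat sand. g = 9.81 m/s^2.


R = v^2 * sin(2*theta) / g
Convert angle to radians: theta = 68.4 deg = 1.1938 rad
sin(2*theta) = sin(2.3876) = 0.6845
R = 10.09^2 * 0.6845 / 9.81
R = 101.8081 * 0.6845 / 9.81 = 7.1042 m

7.1042 m


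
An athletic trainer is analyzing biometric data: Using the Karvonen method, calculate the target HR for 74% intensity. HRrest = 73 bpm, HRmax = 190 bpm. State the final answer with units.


Target = HRrest + pct*(HRmax - HRrest)
Heart rate reserve = HRmax - HRrest = 190 - 73 = 117 bpm
Fraction = 74% = 0.74
Target = 73 + 0.74 * 117
Target = 73 + 86.58 = 159.58 bpm

159.58 bpm


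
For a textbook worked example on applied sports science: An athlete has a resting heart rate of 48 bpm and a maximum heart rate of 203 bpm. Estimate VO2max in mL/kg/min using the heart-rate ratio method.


VO2max = 15.3 * HRmax / HRrest
VO2max = 15.3 * 203 / 48
VO2max = 3105.9 / 48 = 64.7062 mL/kg/min

64.7062 mL/kg/min
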